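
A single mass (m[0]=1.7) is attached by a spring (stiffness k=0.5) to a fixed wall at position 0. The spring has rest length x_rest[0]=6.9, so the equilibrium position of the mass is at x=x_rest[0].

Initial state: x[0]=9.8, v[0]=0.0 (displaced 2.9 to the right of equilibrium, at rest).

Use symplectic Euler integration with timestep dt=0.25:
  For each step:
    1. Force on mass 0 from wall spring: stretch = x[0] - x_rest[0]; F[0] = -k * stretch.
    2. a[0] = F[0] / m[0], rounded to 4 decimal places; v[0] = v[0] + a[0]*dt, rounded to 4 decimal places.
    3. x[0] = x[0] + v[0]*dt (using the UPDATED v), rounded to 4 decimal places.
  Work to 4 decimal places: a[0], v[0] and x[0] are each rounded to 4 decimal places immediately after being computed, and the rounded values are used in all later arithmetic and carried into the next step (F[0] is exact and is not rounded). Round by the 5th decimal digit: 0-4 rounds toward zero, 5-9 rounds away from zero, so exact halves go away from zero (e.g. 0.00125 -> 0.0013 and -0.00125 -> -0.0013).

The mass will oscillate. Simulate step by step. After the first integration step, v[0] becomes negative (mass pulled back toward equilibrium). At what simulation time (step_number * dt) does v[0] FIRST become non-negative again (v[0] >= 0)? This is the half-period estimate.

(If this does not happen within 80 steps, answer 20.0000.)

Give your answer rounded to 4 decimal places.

Step 0: x=[9.8000] v=[0.0000]
Step 1: x=[9.7467] v=[-0.2132]
Step 2: x=[9.6411] v=[-0.4225]
Step 3: x=[9.4851] v=[-0.6241]
Step 4: x=[9.2816] v=[-0.8142]
Step 5: x=[9.0343] v=[-0.9893]
Step 6: x=[8.7478] v=[-1.1462]
Step 7: x=[8.4273] v=[-1.2821]
Step 8: x=[8.0787] v=[-1.3944]
Step 9: x=[7.7084] v=[-1.4811]
Step 10: x=[7.3233] v=[-1.5406]
Step 11: x=[6.9304] v=[-1.5717]
Step 12: x=[6.5369] v=[-1.5739]
Step 13: x=[6.1501] v=[-1.5472]
Step 14: x=[5.7771] v=[-1.4921]
Step 15: x=[5.4247] v=[-1.4095]
Step 16: x=[5.0995] v=[-1.3010]
Step 17: x=[4.8074] v=[-1.1686]
Step 18: x=[4.5537] v=[-1.0147]
Step 19: x=[4.3432] v=[-0.8422]
Step 20: x=[4.1797] v=[-0.6542]
Step 21: x=[4.0662] v=[-0.4542]
Step 22: x=[4.0048] v=[-0.2458]
Step 23: x=[3.9966] v=[-0.0329]
Step 24: x=[4.0418] v=[0.1806]
First v>=0 after going negative at step 24, time=6.0000

Answer: 6.0000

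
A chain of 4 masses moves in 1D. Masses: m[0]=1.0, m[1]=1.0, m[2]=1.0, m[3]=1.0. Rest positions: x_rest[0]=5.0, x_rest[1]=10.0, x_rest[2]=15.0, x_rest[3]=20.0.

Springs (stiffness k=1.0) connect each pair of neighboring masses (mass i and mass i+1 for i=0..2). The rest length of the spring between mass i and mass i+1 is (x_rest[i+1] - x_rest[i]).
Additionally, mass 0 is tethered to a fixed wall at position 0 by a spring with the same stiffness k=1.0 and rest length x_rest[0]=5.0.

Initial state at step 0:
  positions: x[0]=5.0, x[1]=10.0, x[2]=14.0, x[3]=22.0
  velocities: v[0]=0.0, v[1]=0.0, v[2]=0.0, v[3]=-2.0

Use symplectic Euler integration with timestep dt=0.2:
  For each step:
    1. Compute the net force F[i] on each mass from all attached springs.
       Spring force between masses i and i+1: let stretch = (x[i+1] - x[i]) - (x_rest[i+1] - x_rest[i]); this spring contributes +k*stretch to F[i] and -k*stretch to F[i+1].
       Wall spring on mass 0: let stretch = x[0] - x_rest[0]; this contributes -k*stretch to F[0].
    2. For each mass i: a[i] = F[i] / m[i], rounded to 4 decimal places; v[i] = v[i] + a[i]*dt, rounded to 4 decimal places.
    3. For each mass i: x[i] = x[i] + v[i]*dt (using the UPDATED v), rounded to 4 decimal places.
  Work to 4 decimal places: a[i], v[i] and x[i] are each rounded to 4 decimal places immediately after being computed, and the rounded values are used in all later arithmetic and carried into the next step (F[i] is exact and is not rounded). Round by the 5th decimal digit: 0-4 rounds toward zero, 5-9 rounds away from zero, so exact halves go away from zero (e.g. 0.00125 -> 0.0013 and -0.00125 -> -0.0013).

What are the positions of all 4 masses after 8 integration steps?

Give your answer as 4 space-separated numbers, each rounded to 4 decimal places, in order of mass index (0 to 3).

Step 0: x=[5.0000 10.0000 14.0000 22.0000] v=[0.0000 0.0000 0.0000 -2.0000]
Step 1: x=[5.0000 9.9600 14.1600 21.4800] v=[0.0000 -0.2000 0.8000 -2.6000]
Step 2: x=[4.9984 9.8896 14.4448 20.8672] v=[-0.0080 -0.3520 1.4240 -3.0640]
Step 3: x=[4.9925 9.8058 14.8043 20.1975] v=[-0.0294 -0.4192 1.7974 -3.3485]
Step 4: x=[4.9795 9.7294 15.1796 19.5121] v=[-0.0652 -0.3822 1.8763 -3.4271]
Step 5: x=[4.9573 9.6810 15.5102 18.8534] v=[-0.1111 -0.2421 1.6528 -3.2936]
Step 6: x=[4.9257 9.6768 15.7413 18.2610] v=[-0.1578 -0.0210 1.1556 -2.9622]
Step 7: x=[4.8872 9.7251 15.8306 17.7678] v=[-0.1927 0.2417 0.4466 -2.4661]
Step 8: x=[4.8467 9.8241 15.7532 17.3971] v=[-0.2026 0.4952 -0.3871 -1.8535]

Answer: 4.8467 9.8241 15.7532 17.3971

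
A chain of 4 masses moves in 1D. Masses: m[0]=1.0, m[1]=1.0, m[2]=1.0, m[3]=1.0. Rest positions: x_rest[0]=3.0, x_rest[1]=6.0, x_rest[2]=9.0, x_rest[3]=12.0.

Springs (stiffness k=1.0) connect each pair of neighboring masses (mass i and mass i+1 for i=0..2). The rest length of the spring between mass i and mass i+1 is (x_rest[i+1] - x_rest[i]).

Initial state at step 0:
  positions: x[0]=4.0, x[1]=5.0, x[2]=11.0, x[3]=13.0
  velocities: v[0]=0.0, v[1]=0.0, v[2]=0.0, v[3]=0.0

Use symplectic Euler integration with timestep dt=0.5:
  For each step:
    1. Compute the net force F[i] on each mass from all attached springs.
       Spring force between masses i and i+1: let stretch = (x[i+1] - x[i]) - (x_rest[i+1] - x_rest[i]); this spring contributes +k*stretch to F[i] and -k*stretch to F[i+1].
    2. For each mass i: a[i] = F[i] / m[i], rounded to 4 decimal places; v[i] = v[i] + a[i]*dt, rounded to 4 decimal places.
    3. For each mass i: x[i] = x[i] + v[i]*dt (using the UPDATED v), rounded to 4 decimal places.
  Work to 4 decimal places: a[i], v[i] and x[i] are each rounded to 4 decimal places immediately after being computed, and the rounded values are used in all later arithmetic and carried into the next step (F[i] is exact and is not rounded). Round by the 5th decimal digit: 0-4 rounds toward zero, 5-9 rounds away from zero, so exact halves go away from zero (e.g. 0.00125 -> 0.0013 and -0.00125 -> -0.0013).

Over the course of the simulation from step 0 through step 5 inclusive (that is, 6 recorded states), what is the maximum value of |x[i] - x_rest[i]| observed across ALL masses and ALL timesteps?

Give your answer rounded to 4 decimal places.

Answer: 2.3282

Derivation:
Step 0: x=[4.0000 5.0000 11.0000 13.0000] v=[0.0000 0.0000 0.0000 0.0000]
Step 1: x=[3.5000 6.2500 10.0000 13.2500] v=[-1.0000 2.5000 -2.0000 0.5000]
Step 2: x=[2.9375 7.7500 8.8750 13.4375] v=[-1.1250 3.0000 -2.2500 0.3750]
Step 3: x=[2.8281 8.3282 8.6094 13.2344] v=[-0.2188 1.1563 -0.5313 -0.4063]
Step 4: x=[3.3438 7.6016 9.4297 12.6250] v=[1.0313 -1.4532 1.6406 -1.2188]
Step 5: x=[4.1739 6.2676 10.5918 11.9668] v=[1.6602 -2.6681 2.3242 -1.3165]
Max displacement = 2.3282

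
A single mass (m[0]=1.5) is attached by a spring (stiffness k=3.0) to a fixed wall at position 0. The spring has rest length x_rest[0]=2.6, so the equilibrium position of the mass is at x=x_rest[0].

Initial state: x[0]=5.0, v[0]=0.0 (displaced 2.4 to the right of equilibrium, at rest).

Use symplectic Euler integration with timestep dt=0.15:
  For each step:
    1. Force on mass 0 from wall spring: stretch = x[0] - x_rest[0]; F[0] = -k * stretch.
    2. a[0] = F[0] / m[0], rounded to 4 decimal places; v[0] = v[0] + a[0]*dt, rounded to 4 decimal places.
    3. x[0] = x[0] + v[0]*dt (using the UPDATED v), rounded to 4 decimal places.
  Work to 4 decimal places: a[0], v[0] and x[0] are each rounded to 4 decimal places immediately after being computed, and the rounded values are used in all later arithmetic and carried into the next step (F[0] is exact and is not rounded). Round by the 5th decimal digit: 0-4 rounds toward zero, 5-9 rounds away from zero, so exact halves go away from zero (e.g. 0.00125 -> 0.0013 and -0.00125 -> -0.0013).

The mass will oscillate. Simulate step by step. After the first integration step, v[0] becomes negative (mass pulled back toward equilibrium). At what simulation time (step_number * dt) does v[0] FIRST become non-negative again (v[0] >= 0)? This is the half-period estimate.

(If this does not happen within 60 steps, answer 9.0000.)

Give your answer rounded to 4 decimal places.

Step 0: x=[5.0000] v=[0.0000]
Step 1: x=[4.8920] v=[-0.7200]
Step 2: x=[4.6809] v=[-1.4076]
Step 3: x=[4.3761] v=[-2.0319]
Step 4: x=[3.9914] v=[-2.5647]
Step 5: x=[3.5441] v=[-2.9821]
Step 6: x=[3.0543] v=[-3.2653]
Step 7: x=[2.5441] v=[-3.4016]
Step 8: x=[2.0364] v=[-3.3848]
Step 9: x=[1.5540] v=[-3.2157]
Step 10: x=[1.1187] v=[-2.9019]
Step 11: x=[0.7501] v=[-2.4575]
Step 12: x=[0.4647] v=[-1.9025]
Step 13: x=[0.2754] v=[-1.2619]
Step 14: x=[0.1907] v=[-0.5645]
Step 15: x=[0.2144] v=[0.1583]
First v>=0 after going negative at step 15, time=2.2500

Answer: 2.2500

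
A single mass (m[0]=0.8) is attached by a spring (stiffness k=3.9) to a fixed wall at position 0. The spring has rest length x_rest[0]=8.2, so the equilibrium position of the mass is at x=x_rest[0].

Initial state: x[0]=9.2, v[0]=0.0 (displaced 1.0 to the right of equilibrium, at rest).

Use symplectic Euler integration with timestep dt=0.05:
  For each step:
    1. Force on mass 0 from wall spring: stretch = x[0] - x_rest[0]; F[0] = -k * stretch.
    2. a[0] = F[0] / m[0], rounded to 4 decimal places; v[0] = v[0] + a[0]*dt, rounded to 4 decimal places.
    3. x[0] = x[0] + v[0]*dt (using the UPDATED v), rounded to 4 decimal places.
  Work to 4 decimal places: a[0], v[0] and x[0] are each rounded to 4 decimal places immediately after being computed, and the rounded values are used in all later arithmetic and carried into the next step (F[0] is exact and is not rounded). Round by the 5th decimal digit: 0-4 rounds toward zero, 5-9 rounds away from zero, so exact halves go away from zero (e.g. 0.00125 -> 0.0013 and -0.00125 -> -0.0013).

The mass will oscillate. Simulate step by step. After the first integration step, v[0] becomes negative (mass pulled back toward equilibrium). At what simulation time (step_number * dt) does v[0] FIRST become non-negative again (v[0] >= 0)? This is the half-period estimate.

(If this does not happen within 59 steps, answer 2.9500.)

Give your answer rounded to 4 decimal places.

Step 0: x=[9.2000] v=[0.0000]
Step 1: x=[9.1878] v=[-0.2438]
Step 2: x=[9.1636] v=[-0.4846]
Step 3: x=[9.1276] v=[-0.7195]
Step 4: x=[9.0803] v=[-0.9456]
Step 5: x=[9.0223] v=[-1.1602]
Step 6: x=[8.9543] v=[-1.3606]
Step 7: x=[8.8771] v=[-1.5445]
Step 8: x=[8.7916] v=[-1.7095]
Step 9: x=[8.6989] v=[-1.8537]
Step 10: x=[8.6001] v=[-1.9753]
Step 11: x=[8.4965] v=[-2.0728]
Step 12: x=[8.3892] v=[-2.1451]
Step 13: x=[8.2796] v=[-2.1912]
Step 14: x=[8.1691] v=[-2.2106]
Step 15: x=[8.0589] v=[-2.2031]
Step 16: x=[7.9505] v=[-2.1687]
Step 17: x=[7.8451] v=[-2.1079]
Step 18: x=[7.7440] v=[-2.0214]
Step 19: x=[7.6485] v=[-1.9103]
Step 20: x=[7.5597] v=[-1.7759]
Step 21: x=[7.4787] v=[-1.6198]
Step 22: x=[7.4065] v=[-1.4440]
Step 23: x=[7.3440] v=[-1.2506]
Step 24: x=[7.2919] v=[-1.0420]
Step 25: x=[7.2509] v=[-0.8207]
Step 26: x=[7.2214] v=[-0.5894]
Step 27: x=[7.2039] v=[-0.3509]
Step 28: x=[7.1985] v=[-0.1081]
Step 29: x=[7.2053] v=[0.1360]
First v>=0 after going negative at step 29, time=1.4500

Answer: 1.4500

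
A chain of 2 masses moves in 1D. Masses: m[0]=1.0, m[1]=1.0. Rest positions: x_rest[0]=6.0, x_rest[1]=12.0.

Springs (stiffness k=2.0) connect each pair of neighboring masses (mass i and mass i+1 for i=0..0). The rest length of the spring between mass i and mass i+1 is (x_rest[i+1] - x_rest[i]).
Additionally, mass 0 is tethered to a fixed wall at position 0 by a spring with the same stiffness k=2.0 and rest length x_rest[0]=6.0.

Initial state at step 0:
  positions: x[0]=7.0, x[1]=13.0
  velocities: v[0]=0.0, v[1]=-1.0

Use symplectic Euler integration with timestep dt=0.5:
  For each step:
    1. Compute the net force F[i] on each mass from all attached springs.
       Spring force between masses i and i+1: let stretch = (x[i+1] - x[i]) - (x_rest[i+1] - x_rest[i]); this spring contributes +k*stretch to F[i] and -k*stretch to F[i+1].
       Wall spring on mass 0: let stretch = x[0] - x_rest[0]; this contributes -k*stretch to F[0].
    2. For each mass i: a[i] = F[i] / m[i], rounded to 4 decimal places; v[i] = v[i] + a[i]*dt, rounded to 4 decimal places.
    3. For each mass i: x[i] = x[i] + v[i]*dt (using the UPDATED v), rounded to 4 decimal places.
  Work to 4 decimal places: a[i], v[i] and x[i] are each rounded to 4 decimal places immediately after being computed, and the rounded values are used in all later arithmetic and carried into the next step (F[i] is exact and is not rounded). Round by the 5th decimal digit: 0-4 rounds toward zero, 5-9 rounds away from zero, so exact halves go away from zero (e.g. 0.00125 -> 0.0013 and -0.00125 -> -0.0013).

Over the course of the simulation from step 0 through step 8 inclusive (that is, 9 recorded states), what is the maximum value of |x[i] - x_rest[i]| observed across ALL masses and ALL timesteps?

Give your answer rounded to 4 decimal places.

Step 0: x=[7.0000 13.0000] v=[0.0000 -1.0000]
Step 1: x=[6.5000 12.5000] v=[-1.0000 -1.0000]
Step 2: x=[5.7500 12.0000] v=[-1.5000 -1.0000]
Step 3: x=[5.2500 11.3750] v=[-1.0000 -1.2500]
Step 4: x=[5.1875 10.6875] v=[-0.1250 -1.3750]
Step 5: x=[5.2813 10.2500] v=[0.1875 -0.8750]
Step 6: x=[5.2188 10.3282] v=[-0.1251 0.1563]
Step 7: x=[5.1016 10.8517] v=[-0.2345 1.0469]
Step 8: x=[5.3086 11.5001] v=[0.4140 1.2968]
Max displacement = 1.7500

Answer: 1.7500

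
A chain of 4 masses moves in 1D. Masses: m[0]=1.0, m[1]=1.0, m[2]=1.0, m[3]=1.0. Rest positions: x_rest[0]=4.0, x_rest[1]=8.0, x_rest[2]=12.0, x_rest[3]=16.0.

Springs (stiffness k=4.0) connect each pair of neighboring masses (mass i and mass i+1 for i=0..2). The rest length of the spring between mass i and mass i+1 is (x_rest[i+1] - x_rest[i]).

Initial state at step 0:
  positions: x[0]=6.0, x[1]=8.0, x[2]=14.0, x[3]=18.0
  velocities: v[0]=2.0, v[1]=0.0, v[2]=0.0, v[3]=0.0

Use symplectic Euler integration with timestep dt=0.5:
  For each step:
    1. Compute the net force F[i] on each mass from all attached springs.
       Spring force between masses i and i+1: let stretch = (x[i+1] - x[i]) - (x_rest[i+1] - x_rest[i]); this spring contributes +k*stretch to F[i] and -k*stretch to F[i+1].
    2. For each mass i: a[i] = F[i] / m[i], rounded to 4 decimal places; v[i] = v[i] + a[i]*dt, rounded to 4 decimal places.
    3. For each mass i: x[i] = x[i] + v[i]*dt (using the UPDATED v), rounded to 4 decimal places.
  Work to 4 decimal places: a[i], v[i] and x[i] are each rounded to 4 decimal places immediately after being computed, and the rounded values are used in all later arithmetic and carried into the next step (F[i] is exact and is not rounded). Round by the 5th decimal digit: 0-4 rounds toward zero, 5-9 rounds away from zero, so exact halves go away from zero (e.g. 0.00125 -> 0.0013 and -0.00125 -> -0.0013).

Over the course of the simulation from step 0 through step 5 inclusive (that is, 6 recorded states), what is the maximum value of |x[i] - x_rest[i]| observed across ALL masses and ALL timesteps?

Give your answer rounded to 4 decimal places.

Answer: 5.0000

Derivation:
Step 0: x=[6.0000 8.0000 14.0000 18.0000] v=[2.0000 0.0000 0.0000 0.0000]
Step 1: x=[5.0000 12.0000 12.0000 18.0000] v=[-2.0000 8.0000 -4.0000 0.0000]
Step 2: x=[7.0000 9.0000 16.0000 16.0000] v=[4.0000 -6.0000 8.0000 -4.0000]
Step 3: x=[7.0000 11.0000 13.0000 18.0000] v=[0.0000 4.0000 -6.0000 4.0000]
Step 4: x=[7.0000 11.0000 13.0000 19.0000] v=[0.0000 0.0000 0.0000 2.0000]
Step 5: x=[7.0000 9.0000 17.0000 18.0000] v=[0.0000 -4.0000 8.0000 -2.0000]
Max displacement = 5.0000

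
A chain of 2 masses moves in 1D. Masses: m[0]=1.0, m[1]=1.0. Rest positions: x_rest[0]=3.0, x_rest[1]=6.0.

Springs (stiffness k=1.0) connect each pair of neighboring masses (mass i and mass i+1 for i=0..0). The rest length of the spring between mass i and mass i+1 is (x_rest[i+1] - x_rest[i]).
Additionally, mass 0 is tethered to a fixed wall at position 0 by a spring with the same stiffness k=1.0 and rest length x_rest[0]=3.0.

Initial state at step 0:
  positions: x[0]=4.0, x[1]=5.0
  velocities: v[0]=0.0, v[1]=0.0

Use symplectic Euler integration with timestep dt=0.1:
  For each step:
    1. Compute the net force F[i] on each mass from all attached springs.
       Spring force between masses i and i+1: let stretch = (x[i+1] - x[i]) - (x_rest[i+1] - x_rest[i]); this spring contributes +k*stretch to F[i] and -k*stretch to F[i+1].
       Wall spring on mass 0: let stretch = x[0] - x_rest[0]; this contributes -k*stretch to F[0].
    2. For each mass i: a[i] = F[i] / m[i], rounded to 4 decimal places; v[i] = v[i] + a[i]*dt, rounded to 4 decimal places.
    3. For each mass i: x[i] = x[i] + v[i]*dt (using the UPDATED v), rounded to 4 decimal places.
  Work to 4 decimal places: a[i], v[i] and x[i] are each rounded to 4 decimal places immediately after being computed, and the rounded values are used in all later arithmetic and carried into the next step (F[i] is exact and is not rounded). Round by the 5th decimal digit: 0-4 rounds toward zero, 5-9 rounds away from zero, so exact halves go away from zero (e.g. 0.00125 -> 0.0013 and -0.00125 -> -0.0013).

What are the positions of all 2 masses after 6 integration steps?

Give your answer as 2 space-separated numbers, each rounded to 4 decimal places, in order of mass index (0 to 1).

Answer: 3.4243 5.3861

Derivation:
Step 0: x=[4.0000 5.0000] v=[0.0000 0.0000]
Step 1: x=[3.9700 5.0200] v=[-0.3000 0.2000]
Step 2: x=[3.9108 5.0595] v=[-0.5920 0.3950]
Step 3: x=[3.8240 5.1175] v=[-0.8682 0.5801]
Step 4: x=[3.7119 5.1926] v=[-1.1213 0.7508]
Step 5: x=[3.5775 5.2829] v=[-1.3444 0.9027]
Step 6: x=[3.4243 5.3861] v=[-1.5316 1.0322]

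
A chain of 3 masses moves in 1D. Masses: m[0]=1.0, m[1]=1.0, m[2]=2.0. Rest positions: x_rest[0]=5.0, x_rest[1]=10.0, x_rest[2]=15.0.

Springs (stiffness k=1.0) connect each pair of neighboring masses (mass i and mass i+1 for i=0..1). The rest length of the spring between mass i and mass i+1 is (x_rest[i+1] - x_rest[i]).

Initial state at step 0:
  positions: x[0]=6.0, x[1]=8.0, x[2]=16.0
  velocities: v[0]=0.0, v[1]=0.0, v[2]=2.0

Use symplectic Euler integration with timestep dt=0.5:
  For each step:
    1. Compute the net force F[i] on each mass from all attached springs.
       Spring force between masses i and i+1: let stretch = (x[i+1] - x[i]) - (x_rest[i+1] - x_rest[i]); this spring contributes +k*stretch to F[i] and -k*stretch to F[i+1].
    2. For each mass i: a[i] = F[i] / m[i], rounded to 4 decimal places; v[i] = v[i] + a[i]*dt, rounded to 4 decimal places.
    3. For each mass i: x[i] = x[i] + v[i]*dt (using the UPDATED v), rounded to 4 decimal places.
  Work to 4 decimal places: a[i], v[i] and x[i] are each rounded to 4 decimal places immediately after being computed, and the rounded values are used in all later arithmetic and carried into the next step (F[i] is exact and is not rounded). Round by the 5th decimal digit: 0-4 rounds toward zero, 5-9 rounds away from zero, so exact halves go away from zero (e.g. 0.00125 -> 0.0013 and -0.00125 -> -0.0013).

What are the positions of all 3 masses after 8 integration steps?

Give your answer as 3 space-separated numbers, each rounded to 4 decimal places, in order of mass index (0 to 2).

Step 0: x=[6.0000 8.0000 16.0000] v=[0.0000 0.0000 2.0000]
Step 1: x=[5.2500 9.5000 16.6250] v=[-1.5000 3.0000 1.2500]
Step 2: x=[4.3125 11.7188 16.9844] v=[-1.8750 4.4375 0.7188]
Step 3: x=[3.9766 13.4024 17.3106] v=[-0.6719 3.3672 0.6524]
Step 4: x=[4.7471 13.7066 17.7733] v=[1.5410 0.6084 0.9254]
Step 5: x=[6.5075 12.7876 18.3527] v=[3.5208 -1.8380 1.1588]
Step 6: x=[8.5880 11.6899 18.8615] v=[4.1609 -2.1955 1.0175]
Step 7: x=[10.1940 11.6096 19.0988] v=[3.2119 -0.1607 0.4746]
Step 8: x=[10.9039 13.0477 19.0250] v=[1.4197 2.8761 -0.1477]

Answer: 10.9039 13.0477 19.0250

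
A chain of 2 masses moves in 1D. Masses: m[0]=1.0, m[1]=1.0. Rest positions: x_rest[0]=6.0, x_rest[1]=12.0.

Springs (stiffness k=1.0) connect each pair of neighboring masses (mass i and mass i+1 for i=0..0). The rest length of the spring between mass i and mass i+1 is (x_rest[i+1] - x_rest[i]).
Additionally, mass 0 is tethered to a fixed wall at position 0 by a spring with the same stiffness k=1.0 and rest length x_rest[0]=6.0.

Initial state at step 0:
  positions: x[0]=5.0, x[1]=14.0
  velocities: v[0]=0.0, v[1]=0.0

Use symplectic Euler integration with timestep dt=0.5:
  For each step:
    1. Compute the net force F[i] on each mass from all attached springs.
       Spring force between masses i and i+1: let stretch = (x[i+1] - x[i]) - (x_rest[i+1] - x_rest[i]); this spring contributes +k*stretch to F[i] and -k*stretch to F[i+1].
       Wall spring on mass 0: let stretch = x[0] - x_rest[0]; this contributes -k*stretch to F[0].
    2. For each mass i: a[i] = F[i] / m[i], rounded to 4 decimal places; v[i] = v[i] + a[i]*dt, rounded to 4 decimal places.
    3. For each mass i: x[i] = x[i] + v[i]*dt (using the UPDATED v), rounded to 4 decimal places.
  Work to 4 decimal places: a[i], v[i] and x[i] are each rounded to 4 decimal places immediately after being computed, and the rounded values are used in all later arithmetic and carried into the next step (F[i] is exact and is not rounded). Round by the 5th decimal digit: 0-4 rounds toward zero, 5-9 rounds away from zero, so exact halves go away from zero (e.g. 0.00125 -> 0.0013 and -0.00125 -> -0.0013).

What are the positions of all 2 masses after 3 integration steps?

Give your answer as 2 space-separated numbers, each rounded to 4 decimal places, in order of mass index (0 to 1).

Step 0: x=[5.0000 14.0000] v=[0.0000 0.0000]
Step 1: x=[6.0000 13.2500] v=[2.0000 -1.5000]
Step 2: x=[7.3125 12.1875] v=[2.6250 -2.1250]
Step 3: x=[8.0157 11.4063] v=[1.4063 -1.5625]

Answer: 8.0157 11.4063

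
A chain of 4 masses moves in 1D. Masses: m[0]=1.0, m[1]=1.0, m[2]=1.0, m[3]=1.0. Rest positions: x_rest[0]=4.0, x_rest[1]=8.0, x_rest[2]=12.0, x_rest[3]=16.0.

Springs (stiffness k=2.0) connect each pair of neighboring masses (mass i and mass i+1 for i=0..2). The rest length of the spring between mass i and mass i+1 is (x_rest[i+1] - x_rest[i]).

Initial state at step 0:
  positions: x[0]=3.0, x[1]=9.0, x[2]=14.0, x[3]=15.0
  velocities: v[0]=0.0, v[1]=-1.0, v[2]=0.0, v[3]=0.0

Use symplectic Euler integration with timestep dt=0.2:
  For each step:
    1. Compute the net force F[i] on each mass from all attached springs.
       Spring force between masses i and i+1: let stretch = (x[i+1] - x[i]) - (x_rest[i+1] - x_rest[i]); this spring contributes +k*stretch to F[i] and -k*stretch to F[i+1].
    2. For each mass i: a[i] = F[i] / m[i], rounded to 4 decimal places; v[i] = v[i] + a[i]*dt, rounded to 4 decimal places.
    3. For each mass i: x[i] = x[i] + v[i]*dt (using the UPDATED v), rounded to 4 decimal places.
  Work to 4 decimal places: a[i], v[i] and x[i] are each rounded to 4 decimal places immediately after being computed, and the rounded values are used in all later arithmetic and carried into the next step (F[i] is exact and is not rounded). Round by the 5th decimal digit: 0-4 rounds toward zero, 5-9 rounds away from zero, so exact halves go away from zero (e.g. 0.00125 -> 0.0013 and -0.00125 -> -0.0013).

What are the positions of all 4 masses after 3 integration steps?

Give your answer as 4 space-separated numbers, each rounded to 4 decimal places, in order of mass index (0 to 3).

Answer: 3.8054 8.0439 12.3273 16.2234

Derivation:
Step 0: x=[3.0000 9.0000 14.0000 15.0000] v=[0.0000 -1.0000 0.0000 0.0000]
Step 1: x=[3.1600 8.7200 13.6800 15.2400] v=[0.8000 -1.4000 -1.6000 1.2000]
Step 2: x=[3.4448 8.3920 13.0880 15.6752] v=[1.4240 -1.6400 -2.9600 2.1760]
Step 3: x=[3.8054 8.0439 12.3273 16.2234] v=[1.8029 -1.7405 -3.8035 2.7411]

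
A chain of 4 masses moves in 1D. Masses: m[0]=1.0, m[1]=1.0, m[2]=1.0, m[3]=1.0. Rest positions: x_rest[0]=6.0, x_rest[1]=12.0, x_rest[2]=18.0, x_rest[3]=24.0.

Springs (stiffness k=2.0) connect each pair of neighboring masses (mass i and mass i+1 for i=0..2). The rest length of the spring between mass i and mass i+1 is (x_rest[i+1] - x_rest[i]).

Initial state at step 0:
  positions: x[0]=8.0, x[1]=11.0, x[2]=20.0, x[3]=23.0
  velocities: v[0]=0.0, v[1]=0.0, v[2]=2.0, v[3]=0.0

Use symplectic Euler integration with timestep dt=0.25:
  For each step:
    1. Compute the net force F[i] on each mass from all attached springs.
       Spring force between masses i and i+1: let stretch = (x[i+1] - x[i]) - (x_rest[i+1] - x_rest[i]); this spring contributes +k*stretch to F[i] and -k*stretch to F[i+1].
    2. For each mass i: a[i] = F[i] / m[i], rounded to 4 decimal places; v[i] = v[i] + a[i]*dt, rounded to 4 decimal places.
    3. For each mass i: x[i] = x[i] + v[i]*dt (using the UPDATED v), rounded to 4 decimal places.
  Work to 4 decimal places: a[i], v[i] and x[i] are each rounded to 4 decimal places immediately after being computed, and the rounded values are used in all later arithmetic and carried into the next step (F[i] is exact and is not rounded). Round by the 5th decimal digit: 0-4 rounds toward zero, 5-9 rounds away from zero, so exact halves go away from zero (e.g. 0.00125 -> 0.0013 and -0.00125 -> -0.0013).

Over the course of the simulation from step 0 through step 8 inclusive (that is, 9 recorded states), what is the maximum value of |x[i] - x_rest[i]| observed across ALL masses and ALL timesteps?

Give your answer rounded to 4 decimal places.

Answer: 2.9546

Derivation:
Step 0: x=[8.0000 11.0000 20.0000 23.0000] v=[0.0000 0.0000 2.0000 0.0000]
Step 1: x=[7.6250 11.7500 19.7500 23.3750] v=[-1.5000 3.0000 -1.0000 1.5000]
Step 2: x=[7.0156 12.9844 18.9531 24.0469] v=[-2.4375 4.9375 -3.1875 2.6875]
Step 3: x=[6.4023 14.2188 18.0469 24.8321] v=[-2.4531 4.9375 -3.6250 3.1406]
Step 4: x=[6.0161 14.9546 17.5103 25.5191] v=[-1.5449 2.9433 -2.1465 2.7480]
Step 5: x=[5.9972 14.8926 17.6553 25.9550] v=[-0.0757 -0.2481 0.5801 1.7436]
Step 6: x=[6.3402 14.0640 18.4925 26.1035] v=[1.3720 -3.3145 3.3486 0.5938]
Step 7: x=[6.8987 12.8235 19.7275 26.0506] v=[2.2339 -4.9622 4.9399 -0.2117]
Step 8: x=[7.4478 11.7054 20.8899 25.9573] v=[2.1963 -4.4726 4.6495 -0.3733]
Max displacement = 2.9546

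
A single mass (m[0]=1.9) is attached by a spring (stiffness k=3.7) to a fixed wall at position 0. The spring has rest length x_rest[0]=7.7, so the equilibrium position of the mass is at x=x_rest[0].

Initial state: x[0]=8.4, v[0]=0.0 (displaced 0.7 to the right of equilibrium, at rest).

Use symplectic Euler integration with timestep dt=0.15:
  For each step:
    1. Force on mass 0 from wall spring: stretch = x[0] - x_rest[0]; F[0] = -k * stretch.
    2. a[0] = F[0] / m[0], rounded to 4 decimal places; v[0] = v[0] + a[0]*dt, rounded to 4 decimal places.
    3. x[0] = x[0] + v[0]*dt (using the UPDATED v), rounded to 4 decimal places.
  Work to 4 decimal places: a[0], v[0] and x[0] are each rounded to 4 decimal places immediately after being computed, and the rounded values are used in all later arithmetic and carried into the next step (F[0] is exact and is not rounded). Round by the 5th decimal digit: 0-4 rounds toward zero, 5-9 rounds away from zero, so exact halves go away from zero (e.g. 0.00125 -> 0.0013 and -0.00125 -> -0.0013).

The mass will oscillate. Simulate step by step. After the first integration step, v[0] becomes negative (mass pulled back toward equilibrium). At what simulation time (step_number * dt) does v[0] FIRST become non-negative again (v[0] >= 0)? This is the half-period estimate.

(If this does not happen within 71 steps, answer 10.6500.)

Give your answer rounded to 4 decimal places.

Step 0: x=[8.4000] v=[0.0000]
Step 1: x=[8.3693] v=[-0.2045]
Step 2: x=[8.3093] v=[-0.4000]
Step 3: x=[8.2226] v=[-0.5780]
Step 4: x=[8.1130] v=[-0.7307]
Step 5: x=[7.9853] v=[-0.8513]
Step 6: x=[7.8451] v=[-0.9346]
Step 7: x=[7.6986] v=[-0.9770]
Step 8: x=[7.5521] v=[-0.9766]
Step 9: x=[7.4121] v=[-0.9334]
Step 10: x=[7.2847] v=[-0.8493]
Step 11: x=[7.1755] v=[-0.7280]
Step 12: x=[7.0893] v=[-0.5748]
Step 13: x=[7.0298] v=[-0.3964]
Step 14: x=[6.9997] v=[-0.2006]
Step 15: x=[7.0003] v=[0.0040]
First v>=0 after going negative at step 15, time=2.2500

Answer: 2.2500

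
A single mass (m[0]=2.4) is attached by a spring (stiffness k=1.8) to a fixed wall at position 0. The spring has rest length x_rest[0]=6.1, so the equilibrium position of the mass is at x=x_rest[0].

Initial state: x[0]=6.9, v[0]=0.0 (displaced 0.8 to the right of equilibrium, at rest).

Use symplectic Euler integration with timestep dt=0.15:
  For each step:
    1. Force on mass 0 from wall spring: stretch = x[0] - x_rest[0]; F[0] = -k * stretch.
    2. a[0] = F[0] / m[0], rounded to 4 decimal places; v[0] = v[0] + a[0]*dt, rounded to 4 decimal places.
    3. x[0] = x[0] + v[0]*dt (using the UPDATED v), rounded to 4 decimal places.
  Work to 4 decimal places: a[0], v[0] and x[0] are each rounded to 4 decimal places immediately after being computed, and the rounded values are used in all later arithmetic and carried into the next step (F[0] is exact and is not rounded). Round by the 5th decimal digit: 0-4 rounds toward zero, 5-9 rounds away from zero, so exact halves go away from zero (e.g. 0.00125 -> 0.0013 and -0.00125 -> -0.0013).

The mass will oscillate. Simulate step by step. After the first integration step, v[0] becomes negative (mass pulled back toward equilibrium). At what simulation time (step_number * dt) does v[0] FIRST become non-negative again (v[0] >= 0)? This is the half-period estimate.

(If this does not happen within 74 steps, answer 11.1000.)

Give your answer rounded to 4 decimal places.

Answer: 3.7500

Derivation:
Step 0: x=[6.9000] v=[0.0000]
Step 1: x=[6.8865] v=[-0.0900]
Step 2: x=[6.8597] v=[-0.1785]
Step 3: x=[6.8201] v=[-0.2640]
Step 4: x=[6.7684] v=[-0.3450]
Step 5: x=[6.7054] v=[-0.4202]
Step 6: x=[6.6322] v=[-0.4883]
Step 7: x=[6.5500] v=[-0.5482]
Step 8: x=[6.4602] v=[-0.5988]
Step 9: x=[6.3643] v=[-0.6393]
Step 10: x=[6.2640] v=[-0.6690]
Step 11: x=[6.1609] v=[-0.6875]
Step 12: x=[6.0567] v=[-0.6944]
Step 13: x=[5.9533] v=[-0.6895]
Step 14: x=[5.8524] v=[-0.6730]
Step 15: x=[5.7556] v=[-0.6451]
Step 16: x=[5.6646] v=[-0.6064]
Step 17: x=[5.5810] v=[-0.5574]
Step 18: x=[5.5062] v=[-0.4990]
Step 19: x=[5.4414] v=[-0.4322]
Step 20: x=[5.3877] v=[-0.3581]
Step 21: x=[5.3460] v=[-0.2780]
Step 22: x=[5.3170] v=[-0.1932]
Step 23: x=[5.3012] v=[-0.1051]
Step 24: x=[5.2989] v=[-0.0152]
Step 25: x=[5.3101] v=[0.0749]
First v>=0 after going negative at step 25, time=3.7500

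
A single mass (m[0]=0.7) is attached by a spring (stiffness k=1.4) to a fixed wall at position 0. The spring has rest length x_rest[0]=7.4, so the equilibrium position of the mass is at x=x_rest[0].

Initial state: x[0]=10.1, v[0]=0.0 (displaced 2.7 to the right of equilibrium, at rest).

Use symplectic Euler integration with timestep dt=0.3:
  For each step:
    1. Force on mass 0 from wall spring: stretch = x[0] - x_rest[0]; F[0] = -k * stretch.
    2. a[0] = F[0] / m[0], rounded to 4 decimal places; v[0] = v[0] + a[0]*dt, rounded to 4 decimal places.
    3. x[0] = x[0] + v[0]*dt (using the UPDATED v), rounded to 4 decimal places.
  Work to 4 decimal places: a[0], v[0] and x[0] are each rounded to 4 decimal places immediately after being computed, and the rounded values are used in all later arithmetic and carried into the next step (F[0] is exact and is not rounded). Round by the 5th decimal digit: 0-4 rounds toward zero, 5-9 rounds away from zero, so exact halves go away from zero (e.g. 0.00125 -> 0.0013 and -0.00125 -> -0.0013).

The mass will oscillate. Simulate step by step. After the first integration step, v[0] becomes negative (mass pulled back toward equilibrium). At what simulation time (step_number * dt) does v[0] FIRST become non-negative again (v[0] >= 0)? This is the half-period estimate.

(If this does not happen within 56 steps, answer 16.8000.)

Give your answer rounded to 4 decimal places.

Answer: 2.4000

Derivation:
Step 0: x=[10.1000] v=[0.0000]
Step 1: x=[9.6140] v=[-1.6200]
Step 2: x=[8.7295] v=[-2.9484]
Step 3: x=[7.6057] v=[-3.7461]
Step 4: x=[6.4449] v=[-3.8695]
Step 5: x=[5.4560] v=[-3.2964]
Step 6: x=[4.8170] v=[-2.1300]
Step 7: x=[4.6429] v=[-0.5802]
Step 8: x=[4.9651] v=[1.0741]
First v>=0 after going negative at step 8, time=2.4000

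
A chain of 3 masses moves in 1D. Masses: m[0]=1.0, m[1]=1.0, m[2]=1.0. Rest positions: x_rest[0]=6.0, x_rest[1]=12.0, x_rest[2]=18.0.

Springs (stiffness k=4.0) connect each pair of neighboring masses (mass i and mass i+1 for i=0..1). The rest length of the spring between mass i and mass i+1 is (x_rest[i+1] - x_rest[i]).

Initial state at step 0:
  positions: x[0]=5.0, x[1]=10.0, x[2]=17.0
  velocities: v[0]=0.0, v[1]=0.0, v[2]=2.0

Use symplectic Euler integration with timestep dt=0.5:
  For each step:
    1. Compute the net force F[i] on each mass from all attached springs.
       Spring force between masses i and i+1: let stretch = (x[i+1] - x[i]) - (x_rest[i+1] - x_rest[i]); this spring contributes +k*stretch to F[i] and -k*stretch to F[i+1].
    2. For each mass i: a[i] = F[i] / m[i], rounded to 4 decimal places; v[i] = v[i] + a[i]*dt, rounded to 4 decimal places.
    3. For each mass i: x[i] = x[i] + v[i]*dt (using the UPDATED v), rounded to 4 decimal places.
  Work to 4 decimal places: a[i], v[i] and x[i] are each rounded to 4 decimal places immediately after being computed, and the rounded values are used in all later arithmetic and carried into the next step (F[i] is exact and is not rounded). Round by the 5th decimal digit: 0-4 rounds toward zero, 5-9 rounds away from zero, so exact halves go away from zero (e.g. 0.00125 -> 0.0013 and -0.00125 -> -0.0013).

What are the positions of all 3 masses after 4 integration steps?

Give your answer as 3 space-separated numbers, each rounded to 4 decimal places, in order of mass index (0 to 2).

Answer: 6.0000 13.0000 17.0000

Derivation:
Step 0: x=[5.0000 10.0000 17.0000] v=[0.0000 0.0000 2.0000]
Step 1: x=[4.0000 12.0000 17.0000] v=[-2.0000 4.0000 0.0000]
Step 2: x=[5.0000 11.0000 18.0000] v=[2.0000 -2.0000 2.0000]
Step 3: x=[6.0000 11.0000 18.0000] v=[2.0000 0.0000 0.0000]
Step 4: x=[6.0000 13.0000 17.0000] v=[0.0000 4.0000 -2.0000]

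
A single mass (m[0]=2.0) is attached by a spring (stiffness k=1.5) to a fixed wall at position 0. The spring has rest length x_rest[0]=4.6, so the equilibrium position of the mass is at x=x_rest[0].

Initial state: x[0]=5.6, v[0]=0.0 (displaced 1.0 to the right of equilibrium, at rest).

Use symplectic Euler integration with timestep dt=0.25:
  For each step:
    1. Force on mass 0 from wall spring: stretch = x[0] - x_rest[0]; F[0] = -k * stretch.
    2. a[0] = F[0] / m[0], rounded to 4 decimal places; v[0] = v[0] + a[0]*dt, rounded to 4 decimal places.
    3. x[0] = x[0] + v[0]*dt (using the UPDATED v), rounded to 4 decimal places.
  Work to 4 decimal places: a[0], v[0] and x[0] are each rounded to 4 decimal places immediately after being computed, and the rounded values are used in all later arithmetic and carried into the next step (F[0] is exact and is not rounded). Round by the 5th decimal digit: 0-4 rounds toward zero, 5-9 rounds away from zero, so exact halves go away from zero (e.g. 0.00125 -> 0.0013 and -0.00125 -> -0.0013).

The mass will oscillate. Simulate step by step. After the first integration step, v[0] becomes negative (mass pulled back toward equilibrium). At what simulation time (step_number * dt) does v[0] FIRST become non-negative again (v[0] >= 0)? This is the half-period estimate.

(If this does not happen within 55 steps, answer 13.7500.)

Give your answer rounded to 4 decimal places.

Step 0: x=[5.6000] v=[0.0000]
Step 1: x=[5.5531] v=[-0.1875]
Step 2: x=[5.4616] v=[-0.3662]
Step 3: x=[5.3297] v=[-0.5278]
Step 4: x=[5.1636] v=[-0.6646]
Step 5: x=[4.9710] v=[-0.7703]
Step 6: x=[4.7610] v=[-0.8399]
Step 7: x=[4.5435] v=[-0.8701]
Step 8: x=[4.3286] v=[-0.8595]
Step 9: x=[4.1265] v=[-0.8086]
Step 10: x=[3.9466] v=[-0.7198]
Step 11: x=[3.7973] v=[-0.5973]
Step 12: x=[3.6856] v=[-0.4468]
Step 13: x=[3.6168] v=[-0.2754]
Step 14: x=[3.5940] v=[-0.0911]
Step 15: x=[3.6184] v=[0.0975]
First v>=0 after going negative at step 15, time=3.7500

Answer: 3.7500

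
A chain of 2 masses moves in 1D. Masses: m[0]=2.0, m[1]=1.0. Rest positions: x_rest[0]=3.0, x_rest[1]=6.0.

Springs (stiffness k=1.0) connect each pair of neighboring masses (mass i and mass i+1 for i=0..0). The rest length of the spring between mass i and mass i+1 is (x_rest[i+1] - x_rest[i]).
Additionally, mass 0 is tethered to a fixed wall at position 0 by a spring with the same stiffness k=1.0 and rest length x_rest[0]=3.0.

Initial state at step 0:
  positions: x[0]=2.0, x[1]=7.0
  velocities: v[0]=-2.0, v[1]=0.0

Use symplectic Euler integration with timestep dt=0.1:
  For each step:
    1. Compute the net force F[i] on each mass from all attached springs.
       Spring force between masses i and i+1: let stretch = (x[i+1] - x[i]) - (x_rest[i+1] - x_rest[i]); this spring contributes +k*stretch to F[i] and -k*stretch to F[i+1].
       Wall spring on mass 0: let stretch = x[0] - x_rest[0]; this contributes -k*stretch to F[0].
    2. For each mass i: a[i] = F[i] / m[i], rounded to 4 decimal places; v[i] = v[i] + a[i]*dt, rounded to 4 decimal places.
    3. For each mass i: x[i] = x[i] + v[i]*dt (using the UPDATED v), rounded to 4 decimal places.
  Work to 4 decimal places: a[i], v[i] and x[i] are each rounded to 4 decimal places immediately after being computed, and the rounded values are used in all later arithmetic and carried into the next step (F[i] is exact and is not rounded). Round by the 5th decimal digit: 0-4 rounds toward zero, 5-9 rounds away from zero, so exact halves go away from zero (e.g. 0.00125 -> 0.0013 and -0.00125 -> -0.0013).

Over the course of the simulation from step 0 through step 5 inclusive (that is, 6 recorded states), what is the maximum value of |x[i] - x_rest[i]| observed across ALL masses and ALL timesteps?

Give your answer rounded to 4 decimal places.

Answer: 1.7442

Derivation:
Step 0: x=[2.0000 7.0000] v=[-2.0000 0.0000]
Step 1: x=[1.8150 6.9800] v=[-1.8500 -0.2000]
Step 2: x=[1.6468 6.9384] v=[-1.6825 -0.4165]
Step 3: x=[1.4968 6.8738] v=[-1.5003 -0.6457]
Step 4: x=[1.3662 6.7855] v=[-1.3063 -0.8834]
Step 5: x=[1.2558 6.6730] v=[-1.1036 -1.1253]
Max displacement = 1.7442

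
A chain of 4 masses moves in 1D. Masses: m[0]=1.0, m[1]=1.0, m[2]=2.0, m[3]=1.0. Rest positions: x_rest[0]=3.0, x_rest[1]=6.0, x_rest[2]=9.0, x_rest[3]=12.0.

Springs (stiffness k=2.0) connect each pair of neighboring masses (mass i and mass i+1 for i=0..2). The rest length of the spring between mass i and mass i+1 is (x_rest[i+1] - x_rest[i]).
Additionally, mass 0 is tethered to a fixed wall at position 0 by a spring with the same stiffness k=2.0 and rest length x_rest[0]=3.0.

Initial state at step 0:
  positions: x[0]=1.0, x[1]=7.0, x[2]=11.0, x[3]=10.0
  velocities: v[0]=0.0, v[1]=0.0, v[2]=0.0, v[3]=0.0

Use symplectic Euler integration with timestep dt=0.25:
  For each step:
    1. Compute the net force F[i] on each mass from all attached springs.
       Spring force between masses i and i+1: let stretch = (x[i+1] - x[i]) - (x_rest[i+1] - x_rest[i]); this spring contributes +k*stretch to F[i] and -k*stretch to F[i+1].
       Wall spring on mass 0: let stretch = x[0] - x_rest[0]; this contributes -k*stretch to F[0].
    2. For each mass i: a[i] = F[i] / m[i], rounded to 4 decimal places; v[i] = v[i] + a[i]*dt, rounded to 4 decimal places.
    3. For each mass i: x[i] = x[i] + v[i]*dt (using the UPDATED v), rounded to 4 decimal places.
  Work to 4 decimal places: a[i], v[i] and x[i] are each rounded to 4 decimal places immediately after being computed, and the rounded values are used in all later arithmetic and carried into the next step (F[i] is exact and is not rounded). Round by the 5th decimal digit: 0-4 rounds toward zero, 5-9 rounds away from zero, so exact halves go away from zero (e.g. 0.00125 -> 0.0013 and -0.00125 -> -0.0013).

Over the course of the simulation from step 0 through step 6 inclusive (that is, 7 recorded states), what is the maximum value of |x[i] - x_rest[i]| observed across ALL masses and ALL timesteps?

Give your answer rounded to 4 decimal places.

Step 0: x=[1.0000 7.0000 11.0000 10.0000] v=[0.0000 0.0000 0.0000 0.0000]
Step 1: x=[1.6250 6.7500 10.6875 10.5000] v=[2.5000 -1.0000 -1.2500 2.0000]
Step 2: x=[2.6875 6.3516 10.1172 11.3985] v=[4.2500 -1.5938 -2.2813 3.5938]
Step 3: x=[3.8721 5.9658 9.3916 12.5118] v=[4.7383 -1.5431 -2.9024 4.4532]
Step 4: x=[4.8344 5.7465 8.6469 13.6101] v=[3.8491 -0.8771 -2.9788 4.3931]
Step 5: x=[5.3064 5.7758 8.0311 14.4630] v=[1.8880 0.1171 -2.4631 3.4115]
Step 6: x=[5.1738 6.0283 7.6764 14.8869] v=[-0.5305 1.0101 -1.4190 1.6956]
Max displacement = 2.8869

Answer: 2.8869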